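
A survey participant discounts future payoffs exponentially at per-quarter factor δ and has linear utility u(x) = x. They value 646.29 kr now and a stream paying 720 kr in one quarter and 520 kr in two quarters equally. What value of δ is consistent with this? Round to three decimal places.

δ ≈ 0.620

The stream is worth 720δ + 520δ² today, so 720δ + 520δ² = 646.29.
So 520δ² + 720δ − 646.29 = 0.
By the quadratic formula (taking the positive root), δ = (−720 + √1862683.20) / 1040 ≈ 0.620.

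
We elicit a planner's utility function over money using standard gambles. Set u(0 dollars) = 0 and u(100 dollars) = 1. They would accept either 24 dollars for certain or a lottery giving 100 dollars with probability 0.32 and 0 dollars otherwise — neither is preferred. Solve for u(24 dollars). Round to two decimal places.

The indifference gives u(24 dollars) = 0.32·u(100 dollars) + 0.68·u(0 dollars) = 0.32·1 + 0.68·0 = 0.32.

0.32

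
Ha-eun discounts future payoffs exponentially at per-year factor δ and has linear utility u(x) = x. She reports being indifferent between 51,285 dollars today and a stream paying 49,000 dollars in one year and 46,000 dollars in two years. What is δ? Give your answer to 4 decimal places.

δ ≈ 0.6500

The stream is worth 49000δ + 46000δ² today, so 49000δ + 46000δ² = 51285.
Rearranged: 46000δ² + 49000δ − 51285 = 0.
By the quadratic formula (taking the positive root), δ = (−49000 + √11837440000.00) / 92000 ≈ 0.6500.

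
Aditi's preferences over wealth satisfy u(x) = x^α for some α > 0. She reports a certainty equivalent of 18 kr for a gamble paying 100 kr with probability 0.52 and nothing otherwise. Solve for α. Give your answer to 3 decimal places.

α ≈ 0.381

Since u(0) = 0, the lottery's EU is 0.52·100^α.
Setting u(18) equal to that: 18^α = 0.52·100^α ⇒ (18/100)^α = 0.52.
α = ln(0.52) / ln(18/100) = -0.653926/-1.714798 ≈ 0.381.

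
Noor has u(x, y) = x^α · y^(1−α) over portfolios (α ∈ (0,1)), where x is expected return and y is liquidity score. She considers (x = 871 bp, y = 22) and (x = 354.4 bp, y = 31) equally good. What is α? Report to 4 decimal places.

Set the two utilities equal: 871^α·22^(1−α) = 354.4^α·31^(1−α).
(871/354.4)^α = (31/22)^(1−α); take logs: α·ln(871/354.4) = (1−α)·ln(31/22), i.e. α·0.8992158 = (1−α)·0.3429448.
Thus α·(1.2421606) = 0.3429448, so α = 0.3429448/1.2421606 ≈ 0.2761.

α ≈ 0.2761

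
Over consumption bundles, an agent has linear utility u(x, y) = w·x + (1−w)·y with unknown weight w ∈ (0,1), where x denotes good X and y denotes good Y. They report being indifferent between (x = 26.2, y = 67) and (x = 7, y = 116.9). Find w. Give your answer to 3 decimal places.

Equating utilities: w·26.2 + (1−w)·67 = w·7 + (1−w)·116.9.
Collecting terms: w·19.2 = (1−w)·49.9.
The marginal rate of substitution is 49.9/19.2, so w = 49.9/(19.2+49.9) = 0.722.

w = 0.722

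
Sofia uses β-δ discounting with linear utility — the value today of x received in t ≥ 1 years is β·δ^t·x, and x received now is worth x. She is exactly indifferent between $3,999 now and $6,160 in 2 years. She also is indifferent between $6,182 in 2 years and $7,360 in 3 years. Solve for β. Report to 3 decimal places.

β ≈ 0.920

From the later pair, β·δ^2·6182 = β·δ^3·7360; dividing through, δ = 6182/7360 = 0.83995.
The first indifference: 3999 = β·δ^2·6160, so β = 3999/(δ^2·6160) = 3999/(0.70551·6160) ≈ 0.920.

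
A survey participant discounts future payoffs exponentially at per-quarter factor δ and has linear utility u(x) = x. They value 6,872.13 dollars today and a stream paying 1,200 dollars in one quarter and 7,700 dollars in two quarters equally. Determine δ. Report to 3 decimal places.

The stream is worth 1200δ + 7700δ² today, so 1200δ + 7700δ² = 6872.13.
That is, 7700δ² + 1200δ − 6872.13 = 0, a quadratic in δ.
δ = (−1200 + √(1200² + 4·7700·6872.13)) / (2·7700) = (−1200 + √213101604.00) / 15400 ≈ 0.870.

δ ≈ 0.870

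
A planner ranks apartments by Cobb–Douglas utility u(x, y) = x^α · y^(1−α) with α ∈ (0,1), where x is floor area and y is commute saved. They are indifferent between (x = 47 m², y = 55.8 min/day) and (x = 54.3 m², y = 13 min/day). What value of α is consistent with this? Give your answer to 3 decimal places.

Set the two utilities equal: 47^α·55.8^(1−α) = 54.3^α·13^(1−α).
(47/54.3)^α = (13/55.8)^(1−α); take logs: α·ln(47/54.3) = (1−α)·ln(13/55.8), i.e. α·-0.144377 = (1−α)·-1.456825.
So α/(1−α) = (-1.456825)/(-0.144377) = 10.090423, and α = 10.090423/11.090423 ≈ 0.910.

α ≈ 0.910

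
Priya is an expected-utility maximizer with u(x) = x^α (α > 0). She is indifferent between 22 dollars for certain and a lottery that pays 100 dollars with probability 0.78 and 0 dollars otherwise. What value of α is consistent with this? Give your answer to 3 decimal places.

α ≈ 0.164

Since u(0) = 0, the lottery's EU is 0.78·100^α.
Setting u(22) equal to that: 22^α = 0.78·100^α ⇒ (22/100)^α = 0.78.
Take logs: α = ln 0.78 / ln(22/100) ≈ 0.16410.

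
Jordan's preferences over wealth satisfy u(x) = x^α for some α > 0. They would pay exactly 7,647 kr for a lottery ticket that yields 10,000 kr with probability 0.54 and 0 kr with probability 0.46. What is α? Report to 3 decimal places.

α ≈ 2.297

The lottery's expected utility is 0.54·u(10000) + 0.46·u(0) = 0.54·10000^α (since u(0) = 0 for α > 0).
Indifference: 7647^α = 0.54·10000^α, so (7647/10000)^α = 0.54.
Taking logs: α·ln(7647/10000) = ln(0.54), so α = -0.616186 / -0.268272 ≈ 2.297.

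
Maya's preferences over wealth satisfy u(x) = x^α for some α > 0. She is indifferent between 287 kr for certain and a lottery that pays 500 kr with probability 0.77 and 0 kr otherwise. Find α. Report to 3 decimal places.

The lottery's expected utility is 0.77·u(500) + 0.23·u(0) = 0.77·500^α (since u(0) = 0 for α > 0).
Setting u(287) equal to that: 287^α = 0.77·500^α ⇒ (287/500)^α = 0.77.
Take logs: α = ln 0.77 / ln(287/500) ≈ 0.47082.

α ≈ 0.471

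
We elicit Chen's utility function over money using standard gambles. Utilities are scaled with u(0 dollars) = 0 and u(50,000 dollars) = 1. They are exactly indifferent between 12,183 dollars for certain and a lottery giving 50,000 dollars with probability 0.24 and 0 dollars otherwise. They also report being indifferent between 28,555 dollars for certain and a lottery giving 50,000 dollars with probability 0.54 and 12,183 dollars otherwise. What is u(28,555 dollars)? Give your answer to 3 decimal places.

0.650

First, u(12,183 dollars) = 0.24·u(50,000 dollars) + 0.76·u(0 dollars) = 0.24.
Then u(28,555 dollars) = 0.54·u(50,000 dollars) + 0.46·u(12,183 dollars) = 0.54·1.00 + 0.46·0.24 = 0.6504.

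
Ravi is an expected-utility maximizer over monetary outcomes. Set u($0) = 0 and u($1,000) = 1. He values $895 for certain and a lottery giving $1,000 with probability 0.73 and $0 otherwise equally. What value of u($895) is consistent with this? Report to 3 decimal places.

u($895) equals the lottery's expected utility: 0.73·1 + 0.27·0 = 0.73.

0.730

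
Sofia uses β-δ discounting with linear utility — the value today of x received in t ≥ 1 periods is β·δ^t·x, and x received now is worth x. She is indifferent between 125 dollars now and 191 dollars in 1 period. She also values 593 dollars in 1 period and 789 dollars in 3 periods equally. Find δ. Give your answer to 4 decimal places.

The second indifference involves only future payoffs, so β cancels: β·δ^1·593 = β·δ^3·789, giving δ^2 = 593/789 = 0.75158, so δ = 0.86694.

δ ≈ 0.8669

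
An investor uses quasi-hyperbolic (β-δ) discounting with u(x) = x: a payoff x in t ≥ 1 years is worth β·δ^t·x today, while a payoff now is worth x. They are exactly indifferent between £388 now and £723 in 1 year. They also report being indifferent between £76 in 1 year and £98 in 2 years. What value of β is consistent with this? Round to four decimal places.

β ≈ 0.6920

From the later pair, β·δ^1·76 = β·δ^2·98; dividing through, δ = 76/98 = 0.77551.
Substituting δ into 388 = β·δ·723: β = 388/(560.694) ≈ 0.6920.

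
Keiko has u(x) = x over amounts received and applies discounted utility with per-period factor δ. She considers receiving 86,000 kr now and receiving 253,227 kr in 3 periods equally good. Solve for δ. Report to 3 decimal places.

Equating discounted utilities: u(86000) = δ^3·u(253227) ⇒ δ^3 = u(86000)/u(253227).
With u(x) = x: δ^3 = 86000/253227 = 0.33962.
Taking the cube root: δ = 0.33962^(1/3) ≈ 0.698.

δ ≈ 0.698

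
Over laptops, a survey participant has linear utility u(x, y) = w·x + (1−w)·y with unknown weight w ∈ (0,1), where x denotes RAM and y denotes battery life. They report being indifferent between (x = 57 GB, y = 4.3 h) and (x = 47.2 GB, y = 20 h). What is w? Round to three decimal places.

w = 0.616

u(57,4.3) = u(47.2,20) means w·57 + (1−w)·4.3 = w·47.2 + (1−w)·20.
Rearranging, 9.8·w − 15.7·(1−w) = 0.
Hence w = 15.7/(9.8+15.7) = 15.7/25.5 = 0.616.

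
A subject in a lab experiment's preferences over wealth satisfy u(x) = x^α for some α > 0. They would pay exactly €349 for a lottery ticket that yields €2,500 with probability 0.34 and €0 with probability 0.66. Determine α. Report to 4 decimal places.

α ≈ 0.5479

The lottery's expected utility is 0.34·u(2500) + 0.66·u(0) = 0.34·2500^α (since u(0) = 0 for α > 0).
Setting u(349) equal to that: 349^α = 0.34·2500^α ⇒ (349/2500)^α = 0.34.
Take logs: α = ln 0.34 / ln(349/2500) ≈ 0.547904.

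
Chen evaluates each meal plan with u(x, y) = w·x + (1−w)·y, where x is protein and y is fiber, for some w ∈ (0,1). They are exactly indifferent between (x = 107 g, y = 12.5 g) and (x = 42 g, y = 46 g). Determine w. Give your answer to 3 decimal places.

Indifference: w·107 + (1−w)·12.5 = w·42 + (1−w)·46.
Rearranging, 65·w − 33.5·(1−w) = 0.
So w/(1−w) = 33.5/65 = 0.5154, giving w = 33.5/(65+33.5) = 0.340.

w = 0.340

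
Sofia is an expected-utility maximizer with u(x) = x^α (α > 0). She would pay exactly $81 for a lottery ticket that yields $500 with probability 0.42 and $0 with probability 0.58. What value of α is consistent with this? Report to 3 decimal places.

EU(lottery) = 0.42·500^α + 0.58·0 = 0.42·500^α.
Equating: 81^α = 0.42·500^α, i.e. 0.1620^α = 0.42.
Take logs: α = ln 0.42 / ln(81/500) ≈ 0.47661.

α ≈ 0.477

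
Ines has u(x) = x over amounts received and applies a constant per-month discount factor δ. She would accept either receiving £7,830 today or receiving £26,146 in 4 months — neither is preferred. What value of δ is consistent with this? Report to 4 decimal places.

δ ≈ 0.7398

The payoff in 4 months is discounted by δ^4, so u(7830) = δ^4·u(26146) and δ^4 = u(7830)/u(26146).
With u(x) = x: δ^4 = 7830/26146 = 0.29947.
So δ = 0.29947^(1/4) ≈ 0.7398.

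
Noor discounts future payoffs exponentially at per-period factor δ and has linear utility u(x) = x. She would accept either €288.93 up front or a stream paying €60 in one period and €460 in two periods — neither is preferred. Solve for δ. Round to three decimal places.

δ ≈ 0.730

Equating present values: 288.93 = 60δ + 460δ².
So 460δ² + 60δ − 288.93 = 0.
By the quadratic formula (taking the positive root), δ = (−60 + √535231.20) / 920 ≈ 0.730.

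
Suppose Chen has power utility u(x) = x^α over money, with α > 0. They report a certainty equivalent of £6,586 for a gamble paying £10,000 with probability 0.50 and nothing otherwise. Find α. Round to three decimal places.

α ≈ 1.660

Since u(0) = 0, the lottery's EU is 0.50·10000^α.
Equating: 6586^α = 0.50·10000^α, i.e. 0.6586^α = 0.50.
Take logs: α = ln 0.50 / ln(6586/10000) ≈ 1.65968.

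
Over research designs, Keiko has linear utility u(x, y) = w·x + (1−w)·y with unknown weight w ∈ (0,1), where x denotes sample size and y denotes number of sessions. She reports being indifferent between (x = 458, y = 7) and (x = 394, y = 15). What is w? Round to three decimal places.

Indifference: w·458 + (1−w)·7 = w·394 + (1−w)·15.
Collecting terms: w·64 = (1−w)·8.
So w/(1−w) = 8/64 = 0.1250, giving w = 8/(64+8) = 0.111.

w = 0.111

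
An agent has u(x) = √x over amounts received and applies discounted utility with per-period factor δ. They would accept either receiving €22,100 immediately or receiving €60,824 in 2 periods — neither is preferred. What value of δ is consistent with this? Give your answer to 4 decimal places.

The payoff in 2 periods is discounted by δ^2, so u(22100) = δ^2·u(60824) and δ^2 = u(22100)/u(60824).
With u(x) = √x: δ^2 = √22100/√60824 = √(22100/60824) = 0.60278.
So δ = 0.60278^(1/2) ≈ 0.7764.

δ ≈ 0.7764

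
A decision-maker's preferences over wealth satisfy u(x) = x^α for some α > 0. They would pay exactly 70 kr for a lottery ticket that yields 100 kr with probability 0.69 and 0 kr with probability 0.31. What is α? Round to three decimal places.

Since u(0) = 0, the lottery's EU is 0.69·100^α.
Setting u(70) equal to that: 70^α = 0.69·100^α ⇒ (70/100)^α = 0.69.
α = ln(0.69) / ln(70/100) = -0.371064/-0.356675 ≈ 1.040.

α ≈ 1.040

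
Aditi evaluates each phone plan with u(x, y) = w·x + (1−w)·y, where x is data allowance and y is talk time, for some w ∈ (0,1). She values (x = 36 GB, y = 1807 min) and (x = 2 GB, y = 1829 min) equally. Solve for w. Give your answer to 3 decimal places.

Equating utilities: w·36 + (1−w)·1807 = w·2 + (1−w)·1829.
w·(36−2) = (1−w)·(1829−1807), i.e. w·34 = (1−w)·22.
Hence w = 22/(34+22) = 22/56 = 0.393.

w = 0.393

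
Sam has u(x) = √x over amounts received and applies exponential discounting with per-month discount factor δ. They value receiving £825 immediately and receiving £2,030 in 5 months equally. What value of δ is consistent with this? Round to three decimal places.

The payoff in 5 months is discounted by δ^5, so u(825) = δ^5·u(2030) and δ^5 = u(825)/u(2030).
With u(x) = √x: δ^5 = √825/√2030 = √(825/2030) = 0.63750.
Taking the 5th root: δ = 0.63750^(1/5) ≈ 0.914.

δ ≈ 0.914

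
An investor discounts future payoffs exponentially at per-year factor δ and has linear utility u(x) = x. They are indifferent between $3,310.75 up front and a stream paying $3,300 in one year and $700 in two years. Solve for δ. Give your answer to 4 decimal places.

δ ≈ 0.8500

The stream is worth 3300δ + 700δ² today, so 3300δ + 700δ² = 3310.75.
That is, 700δ² + 3300δ − 3310.75 = 0, a quadratic in δ.
By the quadratic formula (taking the positive root), δ = (−3300 + √20160100.00) / 1400 ≈ 0.8500.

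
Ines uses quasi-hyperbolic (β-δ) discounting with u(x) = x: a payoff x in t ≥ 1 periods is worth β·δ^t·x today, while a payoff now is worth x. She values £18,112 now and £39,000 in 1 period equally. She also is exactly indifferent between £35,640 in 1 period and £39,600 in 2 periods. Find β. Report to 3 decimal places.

β ≈ 0.516

Both payoffs in the second observation are in the future, so β drops out: δ^1·35640 = δ^2·39600 ⇒ δ = 35640/39600 = 0.90000.
Substituting δ into 18112 = β·δ·39000: β = 18112/(35100.000) ≈ 0.516.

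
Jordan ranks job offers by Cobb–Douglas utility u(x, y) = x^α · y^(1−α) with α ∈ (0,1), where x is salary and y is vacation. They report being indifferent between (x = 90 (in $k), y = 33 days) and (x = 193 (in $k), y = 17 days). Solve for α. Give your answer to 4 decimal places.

Indifference: 90^α · 33^(1−α) = 193^α · 17^(1−α).
Taking logs: α·ln 90 + (1−α)·ln 33 = α·ln 193 + (1−α)·ln 17, i.e. α·-0.7628805 = (1−α)·-0.6632942.
So α/(1−α) = (-0.6632942)/(-0.7628805) = 0.8694602, and α = 0.8694602/1.8694602 ≈ 0.4651.

α ≈ 0.4651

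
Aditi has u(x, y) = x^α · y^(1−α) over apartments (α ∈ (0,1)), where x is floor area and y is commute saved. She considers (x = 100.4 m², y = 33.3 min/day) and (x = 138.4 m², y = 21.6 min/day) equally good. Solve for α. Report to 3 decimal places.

α ≈ 0.574

Set the two utilities equal: 100.4^α·33.3^(1−α) = 138.4^α·21.6^(1−α).
Taking logs: α·ln 100.4 + (1−α)·ln 33.3 = α·ln 138.4 + (1−α)·ln 21.6, i.e. α·-0.320986 = (1−α)·-0.432864.
Thus α·(-0.753850) = -0.432864, so α = -0.432864/-0.753850 ≈ 0.574.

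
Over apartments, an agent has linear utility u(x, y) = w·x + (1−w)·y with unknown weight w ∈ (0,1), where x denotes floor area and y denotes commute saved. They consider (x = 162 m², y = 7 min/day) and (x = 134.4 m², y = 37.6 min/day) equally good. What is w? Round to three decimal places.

w = 0.526

Equating utilities: w·162 + (1−w)·7 = w·134.4 + (1−w)·37.6.
Rearranging, 27.6·w − 30.6·(1−w) = 0.
So w/(1−w) = 30.6/27.6 = 1.1087, giving w = 30.6/(27.6+30.6) = 0.526.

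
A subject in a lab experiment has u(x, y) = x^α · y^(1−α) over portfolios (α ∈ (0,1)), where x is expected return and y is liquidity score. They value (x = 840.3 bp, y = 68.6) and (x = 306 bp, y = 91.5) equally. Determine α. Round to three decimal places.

Indifference: 840.3^α · 68.6^(1−α) = 306^α · 91.5^(1−α).
Taking logs: α·ln 840.3 + (1−α)·ln 68.6 = α·ln 306 + (1−α)·ln 91.5, i.e. α·1.010174 = (1−α)·0.288046.
So α/(1−α) = (0.288046)/(1.010174) = 0.285145, and α = 0.285145/1.285145 ≈ 0.222.

α ≈ 0.222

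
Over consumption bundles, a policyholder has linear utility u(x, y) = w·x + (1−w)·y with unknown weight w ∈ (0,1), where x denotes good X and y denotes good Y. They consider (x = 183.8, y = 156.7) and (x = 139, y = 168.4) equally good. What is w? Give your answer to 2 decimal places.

w = 0.21

Indifference: w·183.8 + (1−w)·156.7 = w·139 + (1−w)·168.4.
Rearranging, 44.8·w − 11.7·(1−w) = 0.
The marginal rate of substitution is 11.7/44.8, so w = 11.7/(44.8+11.7) = 0.21.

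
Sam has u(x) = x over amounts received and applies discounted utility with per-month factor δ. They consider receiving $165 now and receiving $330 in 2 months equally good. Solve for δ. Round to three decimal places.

Equating discounted utilities: u(165) = δ^2·u(330) ⇒ δ^2 = u(165)/u(330).
With u(x) = x: δ^2 = 165/330 = 0.50000.
So δ = 0.50000^(1/2) ≈ 0.707.

δ ≈ 0.707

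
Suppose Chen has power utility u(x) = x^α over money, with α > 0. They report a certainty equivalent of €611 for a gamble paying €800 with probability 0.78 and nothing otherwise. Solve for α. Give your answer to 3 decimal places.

Since u(0) = 0, the lottery's EU is 0.78·800^α.
Indifference: 611^α = 0.78·800^α, so (611/800)^α = 0.78.
α = ln(0.78) / ln(611/800) = -0.248461/-0.269515 ≈ 0.922.

α ≈ 0.922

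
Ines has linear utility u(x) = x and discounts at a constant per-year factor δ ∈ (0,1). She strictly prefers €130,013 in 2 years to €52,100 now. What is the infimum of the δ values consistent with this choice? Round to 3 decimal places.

δ > 0.633

The preference means 52100 < δ^2·130013.
So δ^2 > 52100/130013 = 0.40073; taking the square root of both positive sides preserves the inequality.
δ > 0.40073^(1/2) = 0.633.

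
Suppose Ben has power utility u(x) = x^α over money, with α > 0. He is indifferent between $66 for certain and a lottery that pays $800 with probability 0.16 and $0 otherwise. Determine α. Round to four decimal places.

α ≈ 0.7345

The lottery's expected utility is 0.16·u(800) + 0.84·u(0) = 0.16·800^α (since u(0) = 0 for α > 0).
Setting u(66) equal to that: 66^α = 0.16·800^α ⇒ (66/800)^α = 0.16.
α = ln(0.16) / ln(66/800) = -1.8325815/-2.4949570 ≈ 0.7345.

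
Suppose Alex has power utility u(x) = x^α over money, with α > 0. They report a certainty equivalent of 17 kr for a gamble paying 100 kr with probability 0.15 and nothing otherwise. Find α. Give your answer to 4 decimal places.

α ≈ 1.0706

EU(lottery) = 0.15·100^α + 0.85·0 = 0.15·100^α.
Indifference: 17^α = 0.15·100^α, so (17/100)^α = 0.15.
Taking logs: α·ln(17/100) = ln(0.15), so α = -1.8971200 / -1.7719568 ≈ 1.0706.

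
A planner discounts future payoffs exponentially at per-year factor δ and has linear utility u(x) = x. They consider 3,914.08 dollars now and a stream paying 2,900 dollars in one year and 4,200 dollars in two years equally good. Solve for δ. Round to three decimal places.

Equating present values: 3914.08 = 2900δ + 4200δ².
That is, 4200δ² + 2900δ − 3914.08 = 0, a quadratic in δ.
The positive root is δ = [−2900 + √(2900² + 4·4200·3914.08)] / (2·4200) = (−2900 + 8612.000)/8400 ≈ 0.680.

δ ≈ 0.680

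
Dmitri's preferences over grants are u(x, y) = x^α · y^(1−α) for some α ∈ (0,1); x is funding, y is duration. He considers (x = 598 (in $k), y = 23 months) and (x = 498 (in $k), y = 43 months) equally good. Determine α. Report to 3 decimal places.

The Cobb–Douglas utilities coincide, so 598^α·23^(1−α) = 498^α·43^(1−α).
Rearrange to (598/498)^α = (43/23)^(1−α) and take logs: α·0.182991 = (1−α)·0.625706.
So α/(1−α) = (0.625706)/(0.182991) = 3.419327, and α = 3.419327/4.419327 ≈ 0.774.

α ≈ 0.774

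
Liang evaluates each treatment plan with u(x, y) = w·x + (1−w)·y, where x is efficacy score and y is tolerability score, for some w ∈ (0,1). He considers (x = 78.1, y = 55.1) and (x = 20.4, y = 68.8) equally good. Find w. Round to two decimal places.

Equating utilities: w·78.1 + (1−w)·55.1 = w·20.4 + (1−w)·68.8.
w·(78.1−20.4) = (1−w)·(68.8−55.1), i.e. w·57.7 = (1−w)·13.7.
So w/(1−w) = 13.7/57.7 = 0.2374, giving w = 13.7/(57.7+13.7) = 0.19.

w = 0.19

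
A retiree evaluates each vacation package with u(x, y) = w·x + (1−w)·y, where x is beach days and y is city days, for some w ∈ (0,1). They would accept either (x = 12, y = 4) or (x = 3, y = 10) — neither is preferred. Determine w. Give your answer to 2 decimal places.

w = 0.40

Equating utilities: w·12 + (1−w)·4 = w·3 + (1−w)·10.
Collecting terms: w·9 = (1−w)·6.
The marginal rate of substitution is 6/9, so w = 6/(9+6) = 0.40.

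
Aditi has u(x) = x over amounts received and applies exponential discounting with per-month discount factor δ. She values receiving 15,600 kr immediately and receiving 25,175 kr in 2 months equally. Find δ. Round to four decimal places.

The payoff in 2 months is discounted by δ^2, so u(15600) = δ^2·u(25175) and δ^2 = u(15600)/u(25175).
With u(x) = x: δ^2 = 15600/25175 = 0.61966.
Taking the square root: δ = 0.61966^(1/2) ≈ 0.7872.

δ ≈ 0.7872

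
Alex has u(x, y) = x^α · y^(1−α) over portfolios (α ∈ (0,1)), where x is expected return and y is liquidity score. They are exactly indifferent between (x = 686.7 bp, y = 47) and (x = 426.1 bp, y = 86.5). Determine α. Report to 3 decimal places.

Indifference: 686.7^α · 47^(1−α) = 426.1^α · 86.5^(1−α).
Rearrange to (686.7/426.1)^α = (86.5/47)^(1−α) and take logs: α·0.477223 = (1−α)·0.609997.
So α/(1−α) = (0.609997)/(0.477223) = 1.278222, and α = 1.278222/2.278222 ≈ 0.561.

α ≈ 0.561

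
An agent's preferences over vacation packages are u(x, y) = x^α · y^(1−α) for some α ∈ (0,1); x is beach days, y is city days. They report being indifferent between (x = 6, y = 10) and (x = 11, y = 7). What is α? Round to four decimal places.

The Cobb–Douglas utilities coincide, so 6^α·10^(1−α) = 11^α·7^(1−α).
(6/11)^α = (7/10)^(1−α); take logs: α·ln(6/11) = (1−α)·ln(7/10), i.e. α·-0.6061358 = (1−α)·-0.3566749.
Thus α·(-0.9628107) = -0.3566749, so α = -0.3566749/-0.9628107 ≈ 0.3705.

α ≈ 0.3705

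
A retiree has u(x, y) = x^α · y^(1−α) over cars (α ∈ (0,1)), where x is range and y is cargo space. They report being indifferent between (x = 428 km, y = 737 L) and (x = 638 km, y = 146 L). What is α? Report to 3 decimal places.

α ≈ 0.802

Indifference: 428^α · 737^(1−α) = 638^α · 146^(1−α).
Taking logs: α·ln 428 + (1−α)·ln 737 = α·ln 638 + (1−α)·ln 146, i.e. α·-0.399215 = (1−α)·-1.618981.
Thus α·(-2.018196) = -1.618981, so α = -1.618981/-2.018196 ≈ 0.802.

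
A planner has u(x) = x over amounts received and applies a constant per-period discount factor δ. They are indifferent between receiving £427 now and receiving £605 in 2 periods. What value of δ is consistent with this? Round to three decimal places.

The payoff in 2 periods is discounted by δ^2, so u(427) = δ^2·u(605) and δ^2 = u(427)/u(605).
With u(x) = x: δ^2 = 427/605 = 0.70579.
So δ = 0.70579^(1/2) ≈ 0.840.

δ ≈ 0.840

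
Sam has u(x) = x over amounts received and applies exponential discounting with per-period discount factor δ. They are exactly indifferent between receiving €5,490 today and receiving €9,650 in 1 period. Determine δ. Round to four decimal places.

The payoff in 1 period is discounted by δ, so u(5490) = δ·u(9650) and δ = u(5490)/u(9650).
With u(x) = x: δ = 5490/9650 = 0.56891.

δ ≈ 0.5689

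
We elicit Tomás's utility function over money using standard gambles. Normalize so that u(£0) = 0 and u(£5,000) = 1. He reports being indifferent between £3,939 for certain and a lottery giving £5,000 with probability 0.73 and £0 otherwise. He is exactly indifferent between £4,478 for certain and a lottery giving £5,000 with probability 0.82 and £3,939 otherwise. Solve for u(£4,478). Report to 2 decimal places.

0.95

The first gamble pins u(£3,939): it must equal 0.73·1 + 0.27·0 = 0.73.
Chaining: u(£4,478) = 0.82·1.00 + 0.18·0.73 = 0.9514.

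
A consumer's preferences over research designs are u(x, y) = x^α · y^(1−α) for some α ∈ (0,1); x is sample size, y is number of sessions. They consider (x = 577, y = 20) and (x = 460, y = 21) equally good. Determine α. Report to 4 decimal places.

Indifference: 577^α · 20^(1−α) = 460^α · 21^(1−α).
Taking logs: α·ln 577 + (1−α)·ln 20 = α·ln 460 + (1−α)·ln 21, i.e. α·0.2266158 = (1−α)·0.0487902.
So α/(1−α) = (0.0487902)/(0.2266158) = 0.2152992, and α = 0.2152992/1.2152992 ≈ 0.1772.

α ≈ 0.1772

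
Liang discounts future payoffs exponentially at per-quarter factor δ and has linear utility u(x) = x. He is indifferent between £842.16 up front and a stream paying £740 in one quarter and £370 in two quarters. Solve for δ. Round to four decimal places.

δ ≈ 0.8100

The stream is worth 740δ + 370δ² today, so 740δ + 370δ² = 842.16.
Rearranged: 370δ² + 740δ − 842.16 = 0.
δ = (−740 + √(740² + 4·370·842.16)) / (2·370) = (−740 + √1793996.80) / 740 ≈ 0.8100.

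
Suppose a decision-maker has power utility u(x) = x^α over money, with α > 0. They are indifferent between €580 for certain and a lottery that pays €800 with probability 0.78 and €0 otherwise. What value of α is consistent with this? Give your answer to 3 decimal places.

α ≈ 0.773

Since u(0) = 0, the lottery's EU is 0.78·800^α.
Equating: 580^α = 0.78·800^α, i.e. 0.7250^α = 0.78.
Take logs: α = ln 0.78 / ln(580/800) ≈ 0.77262.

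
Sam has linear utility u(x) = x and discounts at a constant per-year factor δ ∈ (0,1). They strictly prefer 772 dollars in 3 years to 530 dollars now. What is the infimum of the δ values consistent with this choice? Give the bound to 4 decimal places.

δ > 0.8822

Comparing present values: 530 < δ^3·772.
Dividing by 772: δ^3 > 0.68653. Both sides are positive, so the cube root keeps the direction.
δ > (530/772)^(1/3) ≈ 0.8822.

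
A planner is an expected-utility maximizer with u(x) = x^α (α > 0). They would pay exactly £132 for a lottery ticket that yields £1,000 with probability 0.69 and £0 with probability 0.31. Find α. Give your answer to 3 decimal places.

The lottery's expected utility is 0.69·u(1000) + 0.31·u(0) = 0.69·1000^α (since u(0) = 0 for α > 0).
Equating: 132^α = 0.69·1000^α, i.e. 0.1320^α = 0.69.
α = ln(0.69) / ln(132/1000) = -0.371064/-2.024953 ≈ 0.183.

α ≈ 0.183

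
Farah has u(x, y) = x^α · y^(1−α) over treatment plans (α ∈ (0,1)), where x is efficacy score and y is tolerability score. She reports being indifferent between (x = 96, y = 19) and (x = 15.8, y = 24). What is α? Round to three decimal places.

Indifference: 96^α · 19^(1−α) = 15.8^α · 24^(1−α).
(96/15.8)^α = (24/19)^(1−α); take logs: α·ln(96/15.8) = (1−α)·ln(24/19), i.e. α·1.804338 = (1−α)·0.233615.
With A = 1.804338 and B = 0.233615: α·A = (1−α)·B, so α = B/(A+B) = 0.233615/2.037953 ≈ 0.115.

α ≈ 0.115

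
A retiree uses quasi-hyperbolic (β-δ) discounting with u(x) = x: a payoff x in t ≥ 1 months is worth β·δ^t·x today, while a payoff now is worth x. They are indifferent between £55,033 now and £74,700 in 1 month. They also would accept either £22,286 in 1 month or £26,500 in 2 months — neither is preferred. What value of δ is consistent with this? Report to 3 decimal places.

From the later pair, β·δ^1·22286 = β·δ^2·26500; dividing through, δ = 22286/26500 = 0.84098.

δ ≈ 0.841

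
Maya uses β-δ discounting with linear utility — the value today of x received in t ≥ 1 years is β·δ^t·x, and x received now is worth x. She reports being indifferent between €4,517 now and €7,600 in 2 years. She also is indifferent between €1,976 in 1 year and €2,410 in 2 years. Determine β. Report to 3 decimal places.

β ≈ 0.884

The second indifference involves only future payoffs, so β cancels: β·δ^1·1976 = β·δ^2·2410, giving δ = 1976/2410 = 0.81992.
Substituting δ into 4517 = β·δ^2·7600: β = 4517/(5109.206) ≈ 0.884.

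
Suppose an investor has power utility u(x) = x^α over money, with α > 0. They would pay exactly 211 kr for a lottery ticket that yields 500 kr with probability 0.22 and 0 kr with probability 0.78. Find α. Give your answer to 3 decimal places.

α ≈ 1.755

The lottery's expected utility is 0.22·u(500) + 0.78·u(0) = 0.22·500^α (since u(0) = 0 for α > 0).
Setting u(211) equal to that: 211^α = 0.22·500^α ⇒ (211/500)^α = 0.22.
α = ln(0.22) / ln(211/500) = -1.514128/-0.862750 ≈ 1.755.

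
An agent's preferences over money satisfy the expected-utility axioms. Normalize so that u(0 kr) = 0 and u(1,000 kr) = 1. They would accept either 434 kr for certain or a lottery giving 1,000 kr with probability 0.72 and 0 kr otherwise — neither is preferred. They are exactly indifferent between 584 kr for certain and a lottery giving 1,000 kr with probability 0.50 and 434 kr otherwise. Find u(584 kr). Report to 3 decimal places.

First, u(434 kr) = 0.72·u(1,000 kr) + 0.28·u(0 kr) = 0.72.
Then u(584 kr) = 0.50·u(1,000 kr) + 0.50·u(434 kr) = 0.50·1.00 + 0.50·0.72 = 0.8600.

0.860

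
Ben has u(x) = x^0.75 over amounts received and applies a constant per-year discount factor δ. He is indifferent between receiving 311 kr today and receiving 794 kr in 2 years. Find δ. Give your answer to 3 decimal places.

δ ≈ 0.704

Indifference means u(311) = δ^2 · u(794), so δ^2 = u(311)/u(794).
Since u(x) = x^0.75, δ^2 = (311/794)^0.75 = 0.39169^0.75 = 0.49511.
So δ = 0.49511^(1/2) ≈ 0.704.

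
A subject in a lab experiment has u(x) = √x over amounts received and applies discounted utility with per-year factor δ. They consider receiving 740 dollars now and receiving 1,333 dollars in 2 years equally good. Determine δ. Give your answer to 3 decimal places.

δ ≈ 0.863

The payoff in 2 years is discounted by δ^2, so u(740) = δ^2·u(1333) and δ^2 = u(740)/u(1333).
With u(x) = √x: δ^2 = √740/√1333 = √(740/1333) = 0.74508.
Taking the square root: δ = 0.74508^(1/2) ≈ 0.863.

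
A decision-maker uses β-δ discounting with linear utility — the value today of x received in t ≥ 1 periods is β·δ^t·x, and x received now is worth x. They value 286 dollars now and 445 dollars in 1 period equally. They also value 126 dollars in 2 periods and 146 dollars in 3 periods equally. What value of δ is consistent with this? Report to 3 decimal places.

δ ≈ 0.863

From the later pair, β·δ^2·126 = β·δ^3·146; dividing through, δ = 126/146 = 0.86301.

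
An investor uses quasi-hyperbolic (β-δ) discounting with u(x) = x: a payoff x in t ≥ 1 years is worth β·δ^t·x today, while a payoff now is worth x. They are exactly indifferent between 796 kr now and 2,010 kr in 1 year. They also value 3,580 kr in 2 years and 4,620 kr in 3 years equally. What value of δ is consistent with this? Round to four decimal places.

δ ≈ 0.7749

The second indifference involves only future payoffs, so β cancels: β·δ^2·3580 = β·δ^3·4620, giving δ = 3580/4620 = 0.77489.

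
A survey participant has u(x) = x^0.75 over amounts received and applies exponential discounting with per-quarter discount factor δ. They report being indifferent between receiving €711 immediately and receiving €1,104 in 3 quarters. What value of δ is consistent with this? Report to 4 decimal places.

Indifference means u(711) = δ^3 · u(1104), so δ^3 = u(711)/u(1104).
With u(x) = x^0.75: δ^3 = 711^0.75/1104^0.75 = (711/1104)^0.75 = 0.71891.
Hence δ = (0.71891)^(1/3) = 0.895829.

δ ≈ 0.8958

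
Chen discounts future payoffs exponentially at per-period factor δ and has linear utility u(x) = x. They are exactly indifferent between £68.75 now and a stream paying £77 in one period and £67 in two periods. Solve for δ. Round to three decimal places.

δ ≈ 0.590

The stream is worth 77δ + 67δ² today, so 77δ + 67δ² = 68.75.
That is, 67δ² + 77δ − 68.75 = 0, a quadratic in δ.
δ = (−77 + √(77² + 4·67·68.75)) / (2·67) = (−77 + √24354.00) / 134 ≈ 0.590.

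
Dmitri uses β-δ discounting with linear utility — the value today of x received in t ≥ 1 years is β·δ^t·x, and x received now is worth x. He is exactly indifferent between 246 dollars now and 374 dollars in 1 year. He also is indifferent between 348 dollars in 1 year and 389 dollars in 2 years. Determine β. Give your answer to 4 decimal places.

β ≈ 0.7352

Both payoffs in the second observation are in the future, so β drops out: δ^1·348 = δ^2·389 ⇒ δ = 348/389 = 0.89460.
Substituting δ into 246 = β·δ·374: β = 246/(334.581) ≈ 0.7352.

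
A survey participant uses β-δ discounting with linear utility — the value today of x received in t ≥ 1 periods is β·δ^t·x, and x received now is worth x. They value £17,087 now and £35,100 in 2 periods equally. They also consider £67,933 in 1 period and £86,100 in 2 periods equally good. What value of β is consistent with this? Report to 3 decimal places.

β ≈ 0.782

Both payoffs in the second observation are in the future, so β drops out: δ^1·67933 = δ^2·86100 ⇒ δ = 67933/86100 = 0.78900.
The first indifference: 17087 = β·δ^2·35100, so β = 17087/(δ^2·35100) = 17087/(0.62252·35100) ≈ 0.782.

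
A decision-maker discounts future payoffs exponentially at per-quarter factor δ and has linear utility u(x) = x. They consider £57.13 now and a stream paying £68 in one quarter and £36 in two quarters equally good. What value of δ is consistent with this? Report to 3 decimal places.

δ ≈ 0.630

The stream is worth 68δ + 36δ² today, so 68δ + 36δ² = 57.13.
That is, 36δ² + 68δ − 57.13 = 0, a quadratic in δ.
By the quadratic formula (taking the positive root), δ = (−68 + √12850.72) / 72 ≈ 0.630.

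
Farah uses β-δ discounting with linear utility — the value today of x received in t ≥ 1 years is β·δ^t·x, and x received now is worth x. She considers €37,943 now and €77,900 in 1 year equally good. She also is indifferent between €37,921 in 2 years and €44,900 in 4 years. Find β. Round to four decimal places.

β ≈ 0.5300

From the later pair, β·δ^2·37921 = β·δ^4·44900; dividing through, δ^2 = 37921/44900 = 0.84457, so δ = 0.91900.
Now use the now-vs-future pair: 37943 = β·δ·77900 gives β = 37943/(0.91900·77900) ≈ 0.5300.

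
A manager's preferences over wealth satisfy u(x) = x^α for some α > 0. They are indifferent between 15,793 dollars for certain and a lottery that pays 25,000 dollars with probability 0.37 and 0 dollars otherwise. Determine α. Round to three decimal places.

α ≈ 2.165

EU(lottery) = 0.37·25000^α + 0.63·0 = 0.37·25000^α.
Setting u(15793) equal to that: 15793^α = 0.37·25000^α ⇒ (15793/25000)^α = 0.37.
Taking logs: α·ln(15793/25000) = ln(0.37), so α = -0.994252 / -0.459309 ≈ 2.165.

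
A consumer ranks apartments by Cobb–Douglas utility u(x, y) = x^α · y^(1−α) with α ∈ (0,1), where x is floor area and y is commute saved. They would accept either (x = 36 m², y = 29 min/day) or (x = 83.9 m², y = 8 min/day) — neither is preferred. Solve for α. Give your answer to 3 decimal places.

α ≈ 0.604

Indifference: 36^α · 29^(1−α) = 83.9^α · 8^(1−α).
(36/83.9)^α = (8/29)^(1−α); take logs: α·ln(36/83.9) = (1−α)·ln(8/29), i.e. α·-0.846107 = (1−α)·-1.287854.
Thus α·(-2.133961) = -1.287854, so α = -1.287854/-2.133961 ≈ 0.604.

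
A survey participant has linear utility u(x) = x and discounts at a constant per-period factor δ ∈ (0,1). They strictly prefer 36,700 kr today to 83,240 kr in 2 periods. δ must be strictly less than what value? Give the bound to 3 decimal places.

δ < 0.664

The preference means 36700 > δ^2·83240.
Hence δ^2 < 36700/83240 = 0.44089, and x ↦ x^(1/2) is increasing on (0,∞).
δ < (36700/83240)^(1/2) ≈ 0.664.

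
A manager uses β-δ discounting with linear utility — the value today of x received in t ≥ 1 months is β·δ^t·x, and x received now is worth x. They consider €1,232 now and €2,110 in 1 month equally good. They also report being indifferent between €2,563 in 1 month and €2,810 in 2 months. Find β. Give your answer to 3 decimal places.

β ≈ 0.640

Both payoffs in the second observation are in the future, so β drops out: δ^1·2563 = δ^2·2810 ⇒ δ = 2563/2810 = 0.91210.
Substituting δ into 1232 = β·δ·2110: β = 1232/(1924.530) ≈ 0.640.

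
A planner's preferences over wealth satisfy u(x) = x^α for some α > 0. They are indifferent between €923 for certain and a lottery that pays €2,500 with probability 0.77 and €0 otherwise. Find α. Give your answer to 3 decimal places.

α ≈ 0.262

The lottery's expected utility is 0.77·u(2500) + 0.23·u(0) = 0.77·2500^α (since u(0) = 0 for α > 0).
Indifference: 923^α = 0.77·2500^α, so (923/2500)^α = 0.77.
Take logs: α = ln 0.77 / ln(923/2500) ≈ 0.26230.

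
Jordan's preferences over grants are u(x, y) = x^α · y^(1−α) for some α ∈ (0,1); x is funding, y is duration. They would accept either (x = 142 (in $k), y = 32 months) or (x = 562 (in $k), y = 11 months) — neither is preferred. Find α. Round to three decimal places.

α ≈ 0.437

Set the two utilities equal: 142^α·32^(1−α) = 562^α·11^(1−α).
Taking logs: α·ln 142 + (1−α)·ln 32 = α·ln 562 + (1−α)·ln 11, i.e. α·-1.375675 = (1−α)·-1.067841.
With A = -1.375675 and B = -1.067841: α·A = (1−α)·B, so α = B/(A+B) = -1.067841/-2.443516 ≈ 0.437.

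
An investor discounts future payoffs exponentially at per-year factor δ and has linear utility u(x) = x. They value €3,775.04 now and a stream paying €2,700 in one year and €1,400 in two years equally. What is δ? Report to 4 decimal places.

The stream is worth 2700δ + 1400δ² today, so 2700δ + 1400δ² = 3775.04.
That is, 1400δ² + 2700δ − 3775.04 = 0, a quadratic in δ.
The positive root is δ = [−2700 + √(2700² + 4·1400·3775.04)] / (2·1400) = (−2700 + 5332.000)/2800 ≈ 0.9400.

δ ≈ 0.9400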